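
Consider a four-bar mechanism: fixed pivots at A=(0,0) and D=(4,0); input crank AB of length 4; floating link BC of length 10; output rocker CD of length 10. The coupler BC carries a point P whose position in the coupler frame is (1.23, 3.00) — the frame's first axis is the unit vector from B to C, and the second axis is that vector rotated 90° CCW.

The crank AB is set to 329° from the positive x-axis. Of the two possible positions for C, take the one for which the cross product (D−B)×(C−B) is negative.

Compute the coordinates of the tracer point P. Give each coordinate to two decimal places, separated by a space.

5.13 0.70

A=(0,0), D=(4.00,0)
B = A + 4.00·(cos329°, sin329°) = (3.4287, -2.0602)
|BD| = 2.1379
circle(B,10.00) ∩ circle(D,10.00): a=1.0690, h=9.9427
  candidates: C₊=(-5.8668,1.6270) cross=21.257; C₋=(13.2954,-3.6871) cross=-21.257
  mode - wants cross < 0 → take C=(13.2954,-3.6871) (cross=-21.257)
ex = (C−B)/|BC| = (0.9867,-0.1627); ey = (0.1627,0.9867)
P = B + 1.23·ex + 3.00·ey = (5.1304,0.6998)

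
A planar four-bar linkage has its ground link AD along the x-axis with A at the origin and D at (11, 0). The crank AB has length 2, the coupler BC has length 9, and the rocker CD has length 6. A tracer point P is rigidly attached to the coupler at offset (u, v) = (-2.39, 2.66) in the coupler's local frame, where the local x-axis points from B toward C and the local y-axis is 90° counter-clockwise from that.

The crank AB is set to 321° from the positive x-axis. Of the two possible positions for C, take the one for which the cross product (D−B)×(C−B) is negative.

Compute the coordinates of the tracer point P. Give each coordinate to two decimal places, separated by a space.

A=(0,0), D=(11.00,0)
B = A + 2.00·(cos321°, sin321°) = (1.5543, -1.2586)
|BD| = 9.5292
circle(B,9.00) ∩ circle(D,6.00): a=7.1258, h=5.4976
  candidates: C₊=(7.8915,5.1320) cross=52.388; C₋=(9.3438,-5.7669) cross=-52.388
  mode - wants cross < 0 → take C=(9.3438,-5.7669) (cross=-52.388)
ex = (C−B)/|BC| = (0.8655,-0.5009); ey = (0.5009,0.8655)
P = B + -2.39·ex + 2.66·ey = (0.8182,2.2408)

0.82 2.24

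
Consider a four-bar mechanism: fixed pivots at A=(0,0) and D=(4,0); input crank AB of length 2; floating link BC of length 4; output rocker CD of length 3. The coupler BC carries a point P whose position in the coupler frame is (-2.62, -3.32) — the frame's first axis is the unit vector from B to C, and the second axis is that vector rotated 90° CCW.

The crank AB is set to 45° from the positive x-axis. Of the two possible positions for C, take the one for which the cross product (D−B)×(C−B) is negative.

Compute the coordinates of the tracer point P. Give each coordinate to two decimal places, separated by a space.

A=(0,0), D=(4.00,0)
B = A + 2.00·(cos45°, sin45°) = (1.4142, 1.4142)
|BD| = 2.9473
circle(B,4.00) ∩ circle(D,3.00): a=2.6612, h=2.9863
  candidates: C₊=(5.1820,2.7573) cross=8.801; C₋=(2.3160,-2.4828) cross=-8.801
  mode - wants cross < 0 → take C=(2.3160,-2.4828) (cross=-8.801)
ex = (C−B)/|BC| = (0.2255,-0.9743); ey = (0.9743,0.2255)
P = B + -2.62·ex + -3.32·ey = (-2.4110,3.2182)

-2.41 3.22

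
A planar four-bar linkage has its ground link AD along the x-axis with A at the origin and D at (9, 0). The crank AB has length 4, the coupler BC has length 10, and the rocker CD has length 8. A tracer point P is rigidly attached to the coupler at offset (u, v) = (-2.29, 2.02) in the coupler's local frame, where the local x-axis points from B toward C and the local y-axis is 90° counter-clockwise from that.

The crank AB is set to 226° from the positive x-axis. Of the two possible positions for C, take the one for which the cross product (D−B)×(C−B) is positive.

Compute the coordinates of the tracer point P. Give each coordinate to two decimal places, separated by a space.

-5.75 -3.58

A=(0,0), D=(9.00,0)
B = A + 4.00·(cos226°, sin226°) = (-2.7786, -2.8774)
|BD| = 12.1250
circle(B,10.00) ∩ circle(D,8.00): a=7.5470, h=6.5607
  candidates: C₊=(2.9959,5.2869) cross=79.548; C₋=(6.1097,-7.4596) cross=-79.548
  mode + wants cross > 0 → take C=(2.9959,5.2869) (cross=79.548)
ex = (C−B)/|BC| = (0.5775,0.8164); ey = (-0.8164,0.5775)
P = B + -2.29·ex + 2.02·ey = (-5.7502,-3.5805)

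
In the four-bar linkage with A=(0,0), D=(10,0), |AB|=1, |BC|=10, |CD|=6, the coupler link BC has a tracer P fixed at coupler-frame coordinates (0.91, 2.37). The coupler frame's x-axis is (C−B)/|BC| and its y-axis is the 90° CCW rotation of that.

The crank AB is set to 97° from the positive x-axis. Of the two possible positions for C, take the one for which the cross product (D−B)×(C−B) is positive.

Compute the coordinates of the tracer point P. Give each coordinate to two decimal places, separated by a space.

A=(0,0), D=(10.00,0)
B = A + 1.00·(cos97°, sin97°) = (-0.1219, 0.9925)
|BD| = 10.1704
circle(B,10.00) ∩ circle(D,6.00): a=8.2316, h=5.6781
  candidates: C₊=(8.6246,5.8402) cross=57.749; C₋=(7.5163,-5.4618) cross=-57.749
  mode + wants cross > 0 → take C=(8.6246,5.8402) (cross=57.749)
ex = (C−B)/|BC| = (0.8746,0.4848); ey = (-0.4848,0.8746)
P = B + 0.91·ex + 2.37·ey = (-0.4748,3.5066)

-0.47 3.51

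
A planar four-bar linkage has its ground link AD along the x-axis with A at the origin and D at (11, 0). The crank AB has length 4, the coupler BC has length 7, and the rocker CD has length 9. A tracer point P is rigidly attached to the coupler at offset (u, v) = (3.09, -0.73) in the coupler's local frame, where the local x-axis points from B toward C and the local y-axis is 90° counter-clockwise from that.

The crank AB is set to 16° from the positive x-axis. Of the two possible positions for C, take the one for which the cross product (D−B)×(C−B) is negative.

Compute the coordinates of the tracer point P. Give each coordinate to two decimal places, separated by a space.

3.27 -2.02

A=(0,0), D=(11.00,0)
B = A + 4.00·(cos16°, sin16°) = (3.8450, 1.1025)
|BD| = 7.2394
circle(B,7.00) ∩ circle(D,9.00): a=1.4096, h=6.8566
  candidates: C₊=(6.2824,7.6645) cross=49.638; C₋=(4.1939,-5.8888) cross=-49.638
  mode - wants cross < 0 → take C=(4.1939,-5.8888) (cross=-49.638)
ex = (C−B)/|BC| = (0.0498,-0.9988); ey = (0.9988,0.0498)
P = B + 3.09·ex + -0.73·ey = (3.2700,-2.0200)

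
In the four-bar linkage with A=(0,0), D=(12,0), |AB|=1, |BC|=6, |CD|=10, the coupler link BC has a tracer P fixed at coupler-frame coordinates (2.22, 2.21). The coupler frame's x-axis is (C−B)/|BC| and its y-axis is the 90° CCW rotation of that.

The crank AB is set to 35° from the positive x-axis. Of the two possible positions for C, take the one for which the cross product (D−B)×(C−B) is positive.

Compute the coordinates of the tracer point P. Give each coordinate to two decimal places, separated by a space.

A=(0,0), D=(12.00,0)
B = A + 1.00·(cos35°, sin35°) = (0.8192, 0.5736)
|BD| = 11.1956
circle(B,6.00) ∩ circle(D,10.00): a=2.7395, h=5.3381
  candidates: C₊=(3.8285,5.7643) cross=59.763; C₋=(3.2816,-4.8979) cross=-59.763
  mode + wants cross > 0 → take C=(3.8285,5.7643) (cross=59.763)
ex = (C−B)/|BC| = (0.5016,0.8651); ey = (-0.8651,0.5016)
P = B + 2.22·ex + 2.21·ey = (0.0207,3.6026)

0.02 3.60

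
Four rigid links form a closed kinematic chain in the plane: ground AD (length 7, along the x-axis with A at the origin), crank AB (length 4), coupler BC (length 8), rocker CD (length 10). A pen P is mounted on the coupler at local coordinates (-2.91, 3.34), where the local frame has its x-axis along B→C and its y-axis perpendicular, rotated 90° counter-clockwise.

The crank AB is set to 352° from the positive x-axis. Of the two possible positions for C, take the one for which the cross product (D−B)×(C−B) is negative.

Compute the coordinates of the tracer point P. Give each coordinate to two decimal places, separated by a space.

8.15 0.89

A=(0,0), D=(7.00,0)
B = A + 4.00·(cos352°, sin352°) = (3.9611, -0.5567)
|BD| = 3.0895
circle(B,8.00) ∩ circle(D,10.00): a=-4.2814, h=6.7579
  candidates: C₊=(-1.4680,5.3191) cross=20.879; C₋=(0.9674,-7.9754) cross=-20.879
  mode - wants cross < 0 → take C=(0.9674,-7.9754) (cross=-20.879)
ex = (C−B)/|BC| = (-0.3742,-0.9273); ey = (0.9273,-0.3742)
P = B + -2.91·ex + 3.34·ey = (8.1473,0.8920)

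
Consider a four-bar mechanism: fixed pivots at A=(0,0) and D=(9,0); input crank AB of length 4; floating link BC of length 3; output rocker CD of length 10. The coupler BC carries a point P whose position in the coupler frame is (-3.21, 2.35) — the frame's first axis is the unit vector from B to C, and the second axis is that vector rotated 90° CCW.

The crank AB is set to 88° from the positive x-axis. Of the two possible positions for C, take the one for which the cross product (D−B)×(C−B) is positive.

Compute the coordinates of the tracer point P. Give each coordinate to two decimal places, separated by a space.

-3.43 2.25

A=(0,0), D=(9.00,0)
B = A + 4.00·(cos88°, sin88°) = (0.1396, 3.9976)
|BD| = 9.7205
circle(B,3.00) ∩ circle(D,10.00): a=0.1794, h=2.9946
  candidates: C₊=(1.5347,6.6535) cross=29.109; C₋=(-0.9284,1.1941) cross=-29.109
  mode + wants cross > 0 → take C=(1.5347,6.6535) (cross=29.109)
ex = (C−B)/|BC| = (0.4650,0.8853); ey = (-0.8853,0.4650)
P = B + -3.21·ex + 2.35·ey = (-3.4336,2.2485)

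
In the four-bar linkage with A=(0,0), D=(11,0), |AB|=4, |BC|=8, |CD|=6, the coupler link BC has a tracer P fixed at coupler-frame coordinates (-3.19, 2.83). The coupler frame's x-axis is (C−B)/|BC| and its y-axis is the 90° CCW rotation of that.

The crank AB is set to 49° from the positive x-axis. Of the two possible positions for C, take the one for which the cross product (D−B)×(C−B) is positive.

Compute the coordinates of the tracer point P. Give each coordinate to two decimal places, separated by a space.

A=(0,0), D=(11.00,0)
B = A + 4.00·(cos49°, sin49°) = (2.6242, 3.0188)
|BD| = 8.9032
circle(B,8.00) ∩ circle(D,6.00): a=6.0241, h=5.2641
  candidates: C₊=(10.0763,5.9285) cross=46.867; C₋=(6.5065,-3.9760) cross=-46.867
  mode + wants cross > 0 → take C=(10.0763,5.9285) (cross=46.867)
ex = (C−B)/|BC| = (0.9315,0.3637); ey = (-0.3637,0.9315)
P = B + -3.19·ex + 2.83·ey = (-1.3766,4.4948)

-1.38 4.49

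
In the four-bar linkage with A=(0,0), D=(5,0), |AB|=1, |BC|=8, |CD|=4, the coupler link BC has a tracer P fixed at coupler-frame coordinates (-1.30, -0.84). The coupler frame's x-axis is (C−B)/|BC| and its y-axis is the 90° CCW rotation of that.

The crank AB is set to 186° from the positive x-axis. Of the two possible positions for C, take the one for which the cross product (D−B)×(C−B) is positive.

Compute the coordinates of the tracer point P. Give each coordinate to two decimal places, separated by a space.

A=(0,0), D=(5.00,0)
B = A + 1.00·(cos186°, sin186°) = (-0.9945, -0.1045)
|BD| = 5.9954
circle(B,8.00) ∩ circle(D,4.00): a=7.0008, h=3.8716
  candidates: C₊=(5.9377,3.8885) cross=23.212; C₋=(6.0727,-3.8535) cross=-23.212
  mode + wants cross > 0 → take C=(5.9377,3.8885) (cross=23.212)
ex = (C−B)/|BC| = (0.8665,0.4991); ey = (-0.4991,0.8665)
P = B + -1.30·ex + -0.84·ey = (-1.7017,-1.4813)

-1.70 -1.48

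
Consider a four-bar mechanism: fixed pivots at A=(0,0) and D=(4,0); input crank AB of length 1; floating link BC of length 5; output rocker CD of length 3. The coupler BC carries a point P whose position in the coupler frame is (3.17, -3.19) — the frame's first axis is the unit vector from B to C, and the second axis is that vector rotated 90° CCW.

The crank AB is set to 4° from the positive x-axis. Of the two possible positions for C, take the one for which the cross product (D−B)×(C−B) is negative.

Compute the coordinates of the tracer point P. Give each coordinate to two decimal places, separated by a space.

1.77 -4.36

A=(0,0), D=(4.00,0)
B = A + 1.00·(cos4°, sin4°) = (0.9976, 0.0698)
|BD| = 3.0032
circle(B,5.00) ∩ circle(D,3.00): a=4.1654, h=2.7658
  candidates: C₊=(5.2261,2.7380) cross=8.306; C₋=(5.0976,-2.7920) cross=-8.306
  mode - wants cross < 0 → take C=(5.0976,-2.7920) (cross=-8.306)
ex = (C−B)/|BC| = (0.8200,-0.5724); ey = (0.5724,0.8200)
P = B + 3.17·ex + -3.19·ey = (1.7712,-4.3604)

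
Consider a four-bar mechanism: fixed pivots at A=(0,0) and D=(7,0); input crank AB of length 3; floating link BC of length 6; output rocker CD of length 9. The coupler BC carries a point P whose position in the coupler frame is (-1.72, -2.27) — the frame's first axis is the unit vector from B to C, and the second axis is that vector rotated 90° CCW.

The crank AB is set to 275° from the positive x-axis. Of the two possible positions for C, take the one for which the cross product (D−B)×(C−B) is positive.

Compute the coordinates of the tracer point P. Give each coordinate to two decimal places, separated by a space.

2.95 -3.93

A=(0,0), D=(7.00,0)
B = A + 3.00·(cos275°, sin275°) = (0.2615, -2.9886)
|BD| = 7.3715
circle(B,6.00) ∩ circle(D,9.00): a=0.6335, h=5.9665
  candidates: C₊=(-1.5784,2.7224) cross=43.982; C₋=(3.2595,-8.1859) cross=-43.982
  mode + wants cross > 0 → take C=(-1.5784,2.7224) (cross=43.982)
ex = (C−B)/|BC| = (-0.3066,0.9518); ey = (-0.9518,-0.3066)
P = B + -1.72·ex + -2.27·ey = (2.9495,-3.9296)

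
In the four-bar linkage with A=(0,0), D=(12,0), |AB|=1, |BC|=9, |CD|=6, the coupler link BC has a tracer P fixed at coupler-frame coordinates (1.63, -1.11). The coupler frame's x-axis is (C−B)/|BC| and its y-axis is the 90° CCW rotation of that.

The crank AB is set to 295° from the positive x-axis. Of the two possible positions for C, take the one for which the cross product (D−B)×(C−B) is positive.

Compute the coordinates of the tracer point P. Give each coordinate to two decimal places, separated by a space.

A=(0,0), D=(12.00,0)
B = A + 1.00·(cos295°, sin295°) = (0.4226, -0.9063)
|BD| = 11.6128
circle(B,9.00) ∩ circle(D,6.00): a=7.7439, h=4.5860
  candidates: C₊=(7.7850,4.2701) cross=53.257; C₋=(8.5008,-4.8740) cross=-53.257
  mode + wants cross > 0 → take C=(7.7850,4.2701) (cross=53.257)
ex = (C−B)/|BC| = (0.8180,0.5752); ey = (-0.5752,0.8180)
P = B + 1.63·ex + -1.11·ey = (2.3945,-0.8768)

2.39 -0.88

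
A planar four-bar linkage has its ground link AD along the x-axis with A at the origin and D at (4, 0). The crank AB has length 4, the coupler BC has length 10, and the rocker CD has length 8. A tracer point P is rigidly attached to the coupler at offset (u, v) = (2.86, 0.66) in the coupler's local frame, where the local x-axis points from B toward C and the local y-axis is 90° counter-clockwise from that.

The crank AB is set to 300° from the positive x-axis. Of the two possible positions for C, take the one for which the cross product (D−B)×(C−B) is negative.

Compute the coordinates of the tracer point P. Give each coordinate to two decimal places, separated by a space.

A=(0,0), D=(4.00,0)
B = A + 4.00·(cos300°, sin300°) = (2.0000, -3.4641)
|BD| = 4.0000
circle(B,10.00) ∩ circle(D,8.00): a=6.5000, h=7.5993
  candidates: C₊=(-1.3312,5.9647) cross=30.397; C₋=(11.8312,-1.6346) cross=-30.397
  mode - wants cross < 0 → take C=(11.8312,-1.6346) (cross=-30.397)
ex = (C−B)/|BC| = (0.9831,0.1829); ey = (-0.1829,0.9831)
P = B + 2.86·ex + 0.66·ey = (4.6910,-2.2920)

4.69 -2.29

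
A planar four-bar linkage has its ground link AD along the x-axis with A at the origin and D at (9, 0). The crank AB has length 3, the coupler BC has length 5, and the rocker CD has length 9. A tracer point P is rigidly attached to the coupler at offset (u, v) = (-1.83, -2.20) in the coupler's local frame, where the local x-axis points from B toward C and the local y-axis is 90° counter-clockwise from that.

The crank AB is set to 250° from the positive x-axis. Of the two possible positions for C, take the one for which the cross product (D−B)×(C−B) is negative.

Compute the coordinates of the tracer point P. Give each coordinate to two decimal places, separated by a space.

-3.87 -3.13

A=(0,0), D=(9.00,0)
B = A + 3.00·(cos250°, sin250°) = (-1.0261, -2.8191)
|BD| = 10.4148
circle(B,5.00) ∩ circle(D,9.00): a=2.5190, h=4.3191
  candidates: C₊=(0.2298,2.0206) cross=44.983; C₋=(2.5680,-6.2951) cross=-44.983
  mode - wants cross < 0 → take C=(2.5680,-6.2951) (cross=-44.983)
ex = (C−B)/|BC| = (0.7188,-0.6952); ey = (0.6952,0.7188)
P = B + -1.83·ex + -2.20·ey = (-3.8709,-3.1282)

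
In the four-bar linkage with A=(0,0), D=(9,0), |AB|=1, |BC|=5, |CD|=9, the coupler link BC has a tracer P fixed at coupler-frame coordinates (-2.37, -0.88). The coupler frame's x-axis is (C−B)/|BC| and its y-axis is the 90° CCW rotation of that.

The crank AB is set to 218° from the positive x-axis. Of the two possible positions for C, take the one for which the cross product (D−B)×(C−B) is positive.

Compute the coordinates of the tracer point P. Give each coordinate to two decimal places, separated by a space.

-0.80 -3.14

A=(0,0), D=(9.00,0)
B = A + 1.00·(cos218°, sin218°) = (-0.7880, -0.6157)
|BD| = 9.8074
circle(B,5.00) ∩ circle(D,9.00): a=2.0487, h=4.5610
  candidates: C₊=(0.9703,4.0650) cross=44.732; C₋=(1.5429,-5.0391) cross=-44.732
  mode + wants cross > 0 → take C=(0.9703,4.0650) (cross=44.732)
ex = (C−B)/|BC| = (0.3517,0.9361); ey = (-0.9361,0.3517)
P = B + -2.37·ex + -0.88·ey = (-0.7977,-3.1437)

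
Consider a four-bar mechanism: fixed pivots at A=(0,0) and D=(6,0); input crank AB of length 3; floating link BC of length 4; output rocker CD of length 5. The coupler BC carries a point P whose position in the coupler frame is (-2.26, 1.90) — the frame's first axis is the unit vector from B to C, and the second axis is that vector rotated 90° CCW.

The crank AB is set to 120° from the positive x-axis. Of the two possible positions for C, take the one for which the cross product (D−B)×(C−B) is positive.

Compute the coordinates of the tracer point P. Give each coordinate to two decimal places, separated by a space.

A=(0,0), D=(6.00,0)
B = A + 3.00·(cos120°, sin120°) = (-1.5000, 2.5981)
|BD| = 7.9373
circle(B,4.00) ∩ circle(D,5.00): a=3.4017, h=2.1044
  candidates: C₊=(2.4031,3.4731) cross=16.703; C₋=(1.0255,-0.5039) cross=-16.703
  mode + wants cross > 0 → take C=(2.4031,3.4731) (cross=16.703)
ex = (C−B)/|BC| = (0.9758,0.2188); ey = (-0.2188,0.9758)
P = B + -2.26·ex + 1.90·ey = (-4.1209,3.9577)

-4.12 3.96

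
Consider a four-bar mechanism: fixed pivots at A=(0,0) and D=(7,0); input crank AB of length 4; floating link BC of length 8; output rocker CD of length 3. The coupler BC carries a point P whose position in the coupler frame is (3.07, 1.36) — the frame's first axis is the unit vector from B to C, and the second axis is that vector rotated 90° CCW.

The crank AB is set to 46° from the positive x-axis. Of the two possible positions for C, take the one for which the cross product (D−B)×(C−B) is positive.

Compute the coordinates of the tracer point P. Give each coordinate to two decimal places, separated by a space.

A=(0,0), D=(7.00,0)
B = A + 4.00·(cos46°, sin46°) = (2.7786, 2.8774)
|BD| = 5.1087
circle(B,8.00) ∩ circle(D,3.00): a=7.9373, h=0.9996
  candidates: C₊=(9.9003,-0.7672) cross=5.107; C₋=(8.7743,-2.4191) cross=-5.107
  mode + wants cross > 0 → take C=(9.9003,-0.7672) (cross=5.107)
ex = (C−B)/|BC| = (0.8902,-0.4556); ey = (0.4556,0.8902)
P = B + 3.07·ex + 1.36·ey = (6.1311,2.6894)

6.13 2.69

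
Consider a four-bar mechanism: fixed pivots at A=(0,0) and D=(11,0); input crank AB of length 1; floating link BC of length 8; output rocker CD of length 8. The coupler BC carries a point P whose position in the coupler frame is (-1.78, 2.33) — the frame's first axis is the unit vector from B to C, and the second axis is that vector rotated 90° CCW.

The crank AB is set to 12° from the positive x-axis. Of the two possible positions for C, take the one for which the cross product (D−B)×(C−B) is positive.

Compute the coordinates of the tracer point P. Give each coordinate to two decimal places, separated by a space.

-1.95 0.34

A=(0,0), D=(11.00,0)
B = A + 1.00·(cos12°, sin12°) = (0.9781, 0.2079)
|BD| = 10.0240
circle(B,8.00) ∩ circle(D,8.00): a=5.0120, h=6.2354
  candidates: C₊=(6.1184,6.3380) cross=62.503; C₋=(5.8597,-6.1301) cross=-62.503
  mode + wants cross > 0 → take C=(6.1184,6.3380) (cross=62.503)
ex = (C−B)/|BC| = (0.6425,0.7663); ey = (-0.7663,0.6425)
P = B + -1.78·ex + 2.33·ey = (-1.9509,0.3411)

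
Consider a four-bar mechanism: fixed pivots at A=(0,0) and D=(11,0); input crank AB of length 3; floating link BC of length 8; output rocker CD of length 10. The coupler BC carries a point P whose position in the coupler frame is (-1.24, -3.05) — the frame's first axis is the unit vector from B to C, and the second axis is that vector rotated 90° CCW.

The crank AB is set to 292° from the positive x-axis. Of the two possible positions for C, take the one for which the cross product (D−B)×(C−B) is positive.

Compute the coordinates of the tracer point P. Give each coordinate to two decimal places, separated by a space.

3.94 -4.49

A=(0,0), D=(11.00,0)
B = A + 3.00·(cos292°, sin292°) = (1.1238, -2.7816)
|BD| = 10.2604
circle(B,8.00) ∩ circle(D,10.00): a=3.3759, h=7.2528
  candidates: C₊=(2.4071,5.1149) cross=74.417; C₋=(6.3395,-8.8476) cross=-74.417
  mode + wants cross > 0 → take C=(2.4071,5.1149) (cross=74.417)
ex = (C−B)/|BC| = (0.1604,0.9871); ey = (-0.9871,0.1604)
P = B + -1.24·ex + -3.05·ey = (3.9354,-4.4947)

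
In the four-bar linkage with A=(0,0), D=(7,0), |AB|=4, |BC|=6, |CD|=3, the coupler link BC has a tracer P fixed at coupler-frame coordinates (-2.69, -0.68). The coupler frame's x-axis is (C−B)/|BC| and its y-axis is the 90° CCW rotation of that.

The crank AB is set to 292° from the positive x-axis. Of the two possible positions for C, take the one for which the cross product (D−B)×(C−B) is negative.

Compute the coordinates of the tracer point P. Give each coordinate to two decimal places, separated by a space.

-1.09 -4.72

A=(0,0), D=(7.00,0)
B = A + 4.00·(cos292°, sin292°) = (1.4984, -3.7087)
|BD| = 6.6349
circle(B,6.00) ∩ circle(D,3.00): a=5.3521, h=2.7119
  candidates: C₊=(4.4205,1.5317) cross=17.993; C₋=(7.4522,-2.9657) cross=-17.993
  mode - wants cross < 0 → take C=(7.4522,-2.9657) (cross=-17.993)
ex = (C−B)/|BC| = (0.9923,0.1238); ey = (-0.1238,0.9923)
P = B + -2.69·ex + -0.68·ey = (-1.0867,-4.7166)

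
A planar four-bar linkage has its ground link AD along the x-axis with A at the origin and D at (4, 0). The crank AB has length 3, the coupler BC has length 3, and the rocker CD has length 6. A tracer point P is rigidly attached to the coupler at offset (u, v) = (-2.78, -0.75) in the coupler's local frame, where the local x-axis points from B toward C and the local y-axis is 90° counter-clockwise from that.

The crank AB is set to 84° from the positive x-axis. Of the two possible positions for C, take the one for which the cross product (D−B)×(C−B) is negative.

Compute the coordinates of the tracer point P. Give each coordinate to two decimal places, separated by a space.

1.88 5.40

A=(0,0), D=(4.00,0)
B = A + 3.00·(cos84°, sin84°) = (0.3136, 2.9836)
|BD| = 4.7425
circle(B,3.00) ∩ circle(D,6.00): a=-0.4753, h=2.9621
  candidates: C₊=(1.8076,5.5851) cross=14.048; C₋=(-1.9194,0.9801) cross=-14.048
  mode - wants cross < 0 → take C=(-1.9194,0.9801) (cross=-14.048)
ex = (C−B)/|BC| = (-0.7443,-0.6678); ey = (0.6678,-0.7443)
P = B + -2.78·ex + -0.75·ey = (1.8820,5.3983)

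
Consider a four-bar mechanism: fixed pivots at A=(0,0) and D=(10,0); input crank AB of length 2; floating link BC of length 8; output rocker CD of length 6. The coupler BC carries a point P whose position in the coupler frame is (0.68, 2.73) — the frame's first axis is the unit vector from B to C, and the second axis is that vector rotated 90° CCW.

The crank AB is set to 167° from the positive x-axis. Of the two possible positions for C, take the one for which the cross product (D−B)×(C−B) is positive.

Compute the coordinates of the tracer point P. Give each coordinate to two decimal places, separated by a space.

-2.46 3.22

A=(0,0), D=(10.00,0)
B = A + 2.00·(cos167°, sin167°) = (-1.9487, 0.4499)
|BD| = 11.9572
circle(B,8.00) ∩ circle(D,6.00): a=7.1494, h=3.5896
  candidates: C₊=(5.3307,3.7680) cross=42.922; C₋=(5.0606,-3.4062) cross=-42.922
  mode + wants cross > 0 → take C=(5.3307,3.7680) (cross=42.922)
ex = (C−B)/|BC| = (0.9099,0.4148); ey = (-0.4148,0.9099)
P = B + 0.68·ex + 2.73·ey = (-2.4623,3.2161)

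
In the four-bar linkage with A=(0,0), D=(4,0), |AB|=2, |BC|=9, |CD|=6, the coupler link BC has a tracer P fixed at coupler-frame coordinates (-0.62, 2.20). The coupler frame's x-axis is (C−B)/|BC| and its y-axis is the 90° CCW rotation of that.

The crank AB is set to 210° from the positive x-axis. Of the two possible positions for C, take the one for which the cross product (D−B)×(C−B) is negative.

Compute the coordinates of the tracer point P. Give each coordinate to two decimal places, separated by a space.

A=(0,0), D=(4.00,0)
B = A + 2.00·(cos210°, sin210°) = (-1.7321, -1.0000)
|BD| = 5.8186
circle(B,9.00) ∩ circle(D,6.00): a=6.7762, h=5.9231
  candidates: C₊=(3.9254,5.9995) cross=34.464; C₋=(5.9613,-5.6704) cross=-34.464
  mode - wants cross < 0 → take C=(5.9613,-5.6704) (cross=-34.464)
ex = (C−B)/|BC| = (0.8548,-0.5189); ey = (0.5189,0.8548)
P = B + -0.62·ex + 2.20·ey = (-1.1204,1.2023)

-1.12 1.20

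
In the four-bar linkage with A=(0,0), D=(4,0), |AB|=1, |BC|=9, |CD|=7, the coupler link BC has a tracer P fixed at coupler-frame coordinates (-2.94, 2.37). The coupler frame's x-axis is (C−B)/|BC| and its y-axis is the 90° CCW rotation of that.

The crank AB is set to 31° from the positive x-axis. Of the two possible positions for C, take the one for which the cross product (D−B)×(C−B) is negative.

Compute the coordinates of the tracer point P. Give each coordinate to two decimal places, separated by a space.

A=(0,0), D=(4.00,0)
B = A + 1.00·(cos31°, sin31°) = (0.8572, 0.5150)
|BD| = 3.1848
circle(B,9.00) ∩ circle(D,7.00): a=6.6163, h=6.1012
  candidates: C₊=(8.3731,5.4659) cross=19.431; C₋=(6.3997,-6.5758) cross=-19.431
  mode - wants cross < 0 → take C=(6.3997,-6.5758) (cross=-19.431)
ex = (C−B)/|BC| = (0.6158,-0.7879); ey = (0.7879,0.6158)
P = B + -2.94·ex + 2.37·ey = (0.9139,4.2909)

0.91 4.29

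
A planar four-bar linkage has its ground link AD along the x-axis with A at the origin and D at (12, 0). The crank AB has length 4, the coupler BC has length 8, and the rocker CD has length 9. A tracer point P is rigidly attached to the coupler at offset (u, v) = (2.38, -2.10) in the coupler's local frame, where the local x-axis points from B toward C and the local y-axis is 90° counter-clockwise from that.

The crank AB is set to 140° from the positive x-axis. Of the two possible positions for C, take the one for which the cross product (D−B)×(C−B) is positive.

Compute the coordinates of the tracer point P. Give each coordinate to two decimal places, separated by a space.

A=(0,0), D=(12.00,0)
B = A + 4.00·(cos140°, sin140°) = (-3.0642, 2.5712)
|BD| = 15.2820
circle(B,8.00) ∩ circle(D,9.00): a=7.0848, h=3.7156
  candidates: C₊=(4.5448,5.0418) cross=56.782; C₋=(3.2945,-2.2835) cross=-56.782
  mode + wants cross > 0 → take C=(4.5448,5.0418) (cross=56.782)
ex = (C−B)/|BC| = (0.9511,0.3088); ey = (-0.3088,0.9511)
P = B + 2.38·ex + -2.10·ey = (-0.1520,1.3088)

-0.15 1.31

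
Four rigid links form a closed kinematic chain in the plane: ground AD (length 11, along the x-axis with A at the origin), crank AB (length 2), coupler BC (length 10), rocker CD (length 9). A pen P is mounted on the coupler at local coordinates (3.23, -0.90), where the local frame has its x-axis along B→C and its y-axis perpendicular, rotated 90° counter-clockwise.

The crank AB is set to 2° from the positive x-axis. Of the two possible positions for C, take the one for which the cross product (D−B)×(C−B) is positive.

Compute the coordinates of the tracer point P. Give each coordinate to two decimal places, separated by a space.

A=(0,0), D=(11.00,0)
B = A + 2.00·(cos2°, sin2°) = (1.9988, 0.0698)
|BD| = 9.0015
circle(B,10.00) ∩ circle(D,9.00): a=5.5561, h=8.3144
  candidates: C₊=(7.6192,8.3409) cross=74.842; C₋=(7.4903,-8.2874) cross=-74.842
  mode + wants cross > 0 → take C=(7.6192,8.3409) (cross=74.842)
ex = (C−B)/|BC| = (0.5620,0.8271); ey = (-0.8271,0.5620)
P = B + 3.23·ex + -0.90·ey = (4.5586,2.2355)

4.56 2.24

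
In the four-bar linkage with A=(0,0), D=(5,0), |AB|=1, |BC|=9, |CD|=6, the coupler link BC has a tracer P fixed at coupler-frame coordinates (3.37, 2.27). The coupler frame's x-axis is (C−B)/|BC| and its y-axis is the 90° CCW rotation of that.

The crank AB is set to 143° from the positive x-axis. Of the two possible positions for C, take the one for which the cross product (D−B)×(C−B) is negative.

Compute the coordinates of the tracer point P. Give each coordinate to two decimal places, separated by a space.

A=(0,0), D=(5.00,0)
B = A + 1.00·(cos143°, sin143°) = (-0.7986, 0.6018)
|BD| = 5.8298
circle(B,9.00) ∩ circle(D,6.00): a=6.7744, h=5.9252
  candidates: C₊=(6.5512,5.7960) cross=34.542; C₋=(5.3279,-5.9910) cross=-34.542
  mode - wants cross < 0 → take C=(5.3279,-5.9910) (cross=-34.542)
ex = (C−B)/|BC| = (0.6807,-0.7325); ey = (0.7325,0.6807)
P = B + 3.37·ex + 2.27·ey = (3.1583,-0.3216)

3.16 -0.32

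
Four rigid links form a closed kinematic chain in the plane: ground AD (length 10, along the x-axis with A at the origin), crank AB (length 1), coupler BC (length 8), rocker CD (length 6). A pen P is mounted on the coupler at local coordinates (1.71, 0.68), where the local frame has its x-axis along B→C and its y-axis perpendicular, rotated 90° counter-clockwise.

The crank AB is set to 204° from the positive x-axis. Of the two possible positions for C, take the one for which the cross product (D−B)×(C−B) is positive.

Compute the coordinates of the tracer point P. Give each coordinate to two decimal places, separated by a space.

A=(0,0), D=(10.00,0)
B = A + 1.00·(cos204°, sin204°) = (-0.9135, -0.4067)
|BD| = 10.9211
circle(B,8.00) ∩ circle(D,6.00): a=6.7425, h=4.3057
  candidates: C₊=(5.6639,4.1471) cross=47.023; C₋=(5.9846,-4.4583) cross=-47.023
  mode + wants cross > 0 → take C=(5.6639,4.1471) (cross=47.023)
ex = (C−B)/|BC| = (0.8222,0.5692); ey = (-0.5692,0.8222)
P = B + 1.71·ex + 0.68·ey = (0.1053,1.1257)

0.11 1.13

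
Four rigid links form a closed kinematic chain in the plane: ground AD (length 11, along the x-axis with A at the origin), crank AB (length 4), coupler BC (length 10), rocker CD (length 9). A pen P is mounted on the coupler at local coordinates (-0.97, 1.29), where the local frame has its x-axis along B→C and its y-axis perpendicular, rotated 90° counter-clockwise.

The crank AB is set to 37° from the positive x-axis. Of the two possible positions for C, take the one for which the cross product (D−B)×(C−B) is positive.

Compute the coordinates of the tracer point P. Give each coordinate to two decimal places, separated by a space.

A=(0,0), D=(11.00,0)
B = A + 4.00·(cos37°, sin37°) = (3.1945, 2.4073)
|BD| = 8.1682
circle(B,10.00) ∩ circle(D,9.00): a=5.2472, h=8.5128
  candidates: C₊=(10.7175,8.9956) cross=69.534; C₋=(5.6999,-7.2738) cross=-69.534
  mode + wants cross > 0 → take C=(10.7175,8.9956) (cross=69.534)
ex = (C−B)/|BC| = (0.7523,0.6588); ey = (-0.6588,0.7523)
P = B + -0.97·ex + 1.29·ey = (1.6149,2.7387)

1.61 2.74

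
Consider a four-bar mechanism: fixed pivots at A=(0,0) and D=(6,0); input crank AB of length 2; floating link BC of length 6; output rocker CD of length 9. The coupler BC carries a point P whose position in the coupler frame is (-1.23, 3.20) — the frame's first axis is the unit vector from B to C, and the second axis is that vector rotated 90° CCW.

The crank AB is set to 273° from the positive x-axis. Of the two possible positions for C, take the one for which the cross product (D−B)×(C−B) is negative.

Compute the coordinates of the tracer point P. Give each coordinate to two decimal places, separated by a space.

2.92 -0.03

A=(0,0), D=(6.00,0)
B = A + 2.00·(cos273°, sin273°) = (0.1047, -1.9973)
|BD| = 6.2245
circle(B,6.00) ∩ circle(D,9.00): a=-0.5025, h=5.9789
  candidates: C₊=(-2.2898,3.5043) cross=37.216; C₋=(1.5472,-7.8213) cross=-37.216
  mode - wants cross < 0 → take C=(1.5472,-7.8213) (cross=-37.216)
ex = (C−B)/|BC| = (0.2404,-0.9707); ey = (0.9707,0.2404)
P = B + -1.23·ex + 3.20·ey = (2.9151,-0.0340)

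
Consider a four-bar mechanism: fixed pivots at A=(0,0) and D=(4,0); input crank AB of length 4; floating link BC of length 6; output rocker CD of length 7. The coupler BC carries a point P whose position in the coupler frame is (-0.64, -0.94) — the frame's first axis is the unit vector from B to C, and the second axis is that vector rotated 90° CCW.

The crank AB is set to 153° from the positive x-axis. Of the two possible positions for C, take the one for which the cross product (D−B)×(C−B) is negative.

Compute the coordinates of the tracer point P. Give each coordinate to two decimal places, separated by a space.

A=(0,0), D=(4.00,0)
B = A + 4.00·(cos153°, sin153°) = (-3.5640, 1.8160)
|BD| = 7.7790
circle(B,6.00) ∩ circle(D,7.00): a=3.0539, h=5.1647
  candidates: C₊=(0.6112,6.1250) cross=40.176; C₋=(-1.8002,-3.9189) cross=-40.176
  mode - wants cross < 0 → take C=(-1.8002,-3.9189) (cross=-40.176)
ex = (C−B)/|BC| = (0.2940,-0.9558); ey = (0.9558,0.2940)
P = B + -0.64·ex + -0.94·ey = (-4.6506,2.1513)

-4.65 2.15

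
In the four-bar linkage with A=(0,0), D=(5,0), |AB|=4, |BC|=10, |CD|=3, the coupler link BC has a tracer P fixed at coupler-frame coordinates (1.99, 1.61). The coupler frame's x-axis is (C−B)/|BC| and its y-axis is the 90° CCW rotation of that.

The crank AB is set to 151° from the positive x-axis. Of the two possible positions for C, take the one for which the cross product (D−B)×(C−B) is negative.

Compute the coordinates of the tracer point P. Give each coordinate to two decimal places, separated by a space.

A=(0,0), D=(5.00,0)
B = A + 4.00·(cos151°, sin151°) = (-3.4985, 1.9392)
|BD| = 8.7169
circle(B,10.00) ∩ circle(D,3.00): a=9.5782, h=2.8737
  candidates: C₊=(6.4790,2.6101) cross=25.050; C₋=(5.2004,-2.9933) cross=-25.050
  mode - wants cross < 0 → take C=(5.2004,-2.9933) (cross=-25.050)
ex = (C−B)/|BC| = (0.8699,-0.4933); ey = (0.4933,0.8699)
P = B + 1.99·ex + 1.61·ey = (-0.9733,2.3582)

-0.97 2.36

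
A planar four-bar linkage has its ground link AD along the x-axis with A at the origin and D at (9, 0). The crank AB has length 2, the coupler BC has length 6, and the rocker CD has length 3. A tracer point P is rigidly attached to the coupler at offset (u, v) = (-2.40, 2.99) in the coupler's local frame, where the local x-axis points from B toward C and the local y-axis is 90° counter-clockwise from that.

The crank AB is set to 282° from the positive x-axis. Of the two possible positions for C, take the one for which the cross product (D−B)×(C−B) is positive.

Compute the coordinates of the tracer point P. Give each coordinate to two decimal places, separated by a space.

A=(0,0), D=(9.00,0)
B = A + 2.00·(cos282°, sin282°) = (0.4158, -1.9563)
|BD| = 8.8043
circle(B,6.00) ∩ circle(D,3.00): a=5.9355, h=0.8775
  candidates: C₊=(6.0079,0.2181) cross=7.726; C₋=(6.3979,-1.4930) cross=-7.726
  mode + wants cross > 0 → take C=(6.0079,0.2181) (cross=7.726)
ex = (C−B)/|BC| = (0.9320,0.3624); ey = (-0.3624,0.9320)
P = B + -2.40·ex + 2.99·ey = (-2.9046,-0.0393)

-2.90 -0.04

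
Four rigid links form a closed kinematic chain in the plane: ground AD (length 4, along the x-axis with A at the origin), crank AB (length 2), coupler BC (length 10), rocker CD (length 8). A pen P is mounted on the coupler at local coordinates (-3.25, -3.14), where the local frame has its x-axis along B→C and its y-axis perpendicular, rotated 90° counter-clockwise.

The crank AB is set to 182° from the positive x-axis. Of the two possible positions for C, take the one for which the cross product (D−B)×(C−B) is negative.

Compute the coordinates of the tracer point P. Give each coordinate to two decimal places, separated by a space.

A=(0,0), D=(4.00,0)
B = A + 2.00·(cos182°, sin182°) = (-1.9988, -0.0698)
|BD| = 5.9992
circle(B,10.00) ∩ circle(D,8.00): a=6.0000, h=8.0000
  candidates: C₊=(3.9077,7.9995) cross=47.994; C₋=(4.0939,-7.9994) cross=-47.994
  mode - wants cross < 0 → take C=(4.0939,-7.9994) (cross=-47.994)
ex = (C−B)/|BC| = (0.6093,-0.7930); ey = (0.7930,0.6093)
P = B + -3.25·ex + -3.14·ey = (-6.4688,0.5942)

-6.47 0.59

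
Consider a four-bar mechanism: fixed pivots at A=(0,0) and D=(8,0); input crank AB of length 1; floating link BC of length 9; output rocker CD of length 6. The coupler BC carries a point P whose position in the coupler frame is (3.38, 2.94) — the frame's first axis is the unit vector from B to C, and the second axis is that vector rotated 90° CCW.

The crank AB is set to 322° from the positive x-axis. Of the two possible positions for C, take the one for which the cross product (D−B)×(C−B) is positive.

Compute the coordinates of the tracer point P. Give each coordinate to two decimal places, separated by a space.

A=(0,0), D=(8.00,0)
B = A + 1.00·(cos322°, sin322°) = (0.7880, -0.6157)
|BD| = 7.2382
circle(B,9.00) ∩ circle(D,6.00): a=6.7276, h=5.9782
  candidates: C₊=(6.9827,5.9131) cross=43.272; C₋=(7.9997,-6.0000) cross=-43.272
  mode + wants cross > 0 → take C=(6.9827,5.9131) (cross=43.272)
ex = (C−B)/|BC| = (0.6883,0.7254); ey = (-0.7254,0.6883)
P = B + 3.38·ex + 2.94·ey = (0.9817,3.8599)

0.98 3.86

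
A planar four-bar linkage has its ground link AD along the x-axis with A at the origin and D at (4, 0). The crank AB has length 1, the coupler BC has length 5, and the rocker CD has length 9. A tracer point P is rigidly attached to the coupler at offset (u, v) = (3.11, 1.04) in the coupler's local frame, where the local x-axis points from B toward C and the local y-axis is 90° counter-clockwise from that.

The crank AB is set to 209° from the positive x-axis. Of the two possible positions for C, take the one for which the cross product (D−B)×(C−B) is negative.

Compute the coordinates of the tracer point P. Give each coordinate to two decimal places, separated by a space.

A=(0,0), D=(4.00,0)
B = A + 1.00·(cos209°, sin209°) = (-0.8746, -0.4848)
|BD| = 4.8987
circle(B,5.00) ∩ circle(D,9.00): a=-3.2665, h=3.7855
  candidates: C₊=(-4.4997,2.9588) cross=18.544; C₋=(-3.7504,-4.5750) cross=-18.544
  mode - wants cross < 0 → take C=(-3.7504,-4.5750) (cross=-18.544)
ex = (C−B)/|BC| = (-0.5752,-0.8180); ey = (0.8180,-0.5752)
P = B + 3.11·ex + 1.04·ey = (-1.8126,-3.6271)

-1.81 -3.63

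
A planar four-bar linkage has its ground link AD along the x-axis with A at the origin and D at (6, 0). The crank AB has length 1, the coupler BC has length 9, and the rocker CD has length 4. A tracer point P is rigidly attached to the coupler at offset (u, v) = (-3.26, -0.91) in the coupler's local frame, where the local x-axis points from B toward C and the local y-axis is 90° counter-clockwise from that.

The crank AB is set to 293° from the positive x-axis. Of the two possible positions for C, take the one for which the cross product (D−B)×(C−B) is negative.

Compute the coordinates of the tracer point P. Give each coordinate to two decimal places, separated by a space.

-2.97 -1.33

A=(0,0), D=(6.00,0)
B = A + 1.00·(cos293°, sin293°) = (0.3907, -0.9205)
|BD| = 5.6843
circle(B,9.00) ∩ circle(D,4.00): a=8.5597, h=2.7807
  candidates: C₊=(8.3871,3.2096) cross=15.806; C₋=(9.2877,-2.2784) cross=-15.806
  mode - wants cross < 0 → take C=(9.2877,-2.2784) (cross=-15.806)
ex = (C−B)/|BC| = (0.9886,-0.1509); ey = (0.1509,0.9886)
P = B + -3.26·ex + -0.91·ey = (-2.9692,-1.3282)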